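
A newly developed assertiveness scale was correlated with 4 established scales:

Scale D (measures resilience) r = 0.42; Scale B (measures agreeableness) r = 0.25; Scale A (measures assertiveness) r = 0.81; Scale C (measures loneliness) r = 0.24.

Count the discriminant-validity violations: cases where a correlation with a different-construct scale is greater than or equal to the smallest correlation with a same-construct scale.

0

Convergent (same construct = assertiveness): Scale A.
Smallest convergent = 0.81. Discriminant values: 0.42, 0.25, 0.24; count ≥ 0.81 → 0.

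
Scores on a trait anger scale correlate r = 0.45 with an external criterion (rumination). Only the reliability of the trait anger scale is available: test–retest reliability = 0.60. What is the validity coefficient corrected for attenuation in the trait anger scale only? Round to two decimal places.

0.58

Single correction: r_c = r_obs / √r_xx = 0.45 / √0.60 = 0.45 / 0.7746 ≈ 0.58.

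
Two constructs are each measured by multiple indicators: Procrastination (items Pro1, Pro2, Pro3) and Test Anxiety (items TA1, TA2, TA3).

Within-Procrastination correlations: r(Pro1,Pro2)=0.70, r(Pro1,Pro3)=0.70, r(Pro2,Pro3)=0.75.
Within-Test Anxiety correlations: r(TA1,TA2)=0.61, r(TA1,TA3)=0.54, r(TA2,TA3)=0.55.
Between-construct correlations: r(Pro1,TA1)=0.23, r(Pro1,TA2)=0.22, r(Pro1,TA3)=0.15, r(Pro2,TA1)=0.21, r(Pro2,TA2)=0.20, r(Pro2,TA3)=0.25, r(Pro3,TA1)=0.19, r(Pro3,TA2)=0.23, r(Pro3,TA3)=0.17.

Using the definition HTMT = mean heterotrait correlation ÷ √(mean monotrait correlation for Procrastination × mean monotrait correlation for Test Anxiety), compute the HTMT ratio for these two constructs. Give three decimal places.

Mean between = 1.85/9 = 0.2056.
Mean within-Pro = 2.15/3 = 0.7167; mean within-TA = 1.70/3 = 0.5667.
Geometric mean = √(0.7167 × 0.5667) = 0.6373.
HTMT = 0.2056 / 0.6373 = 0.323.

0.323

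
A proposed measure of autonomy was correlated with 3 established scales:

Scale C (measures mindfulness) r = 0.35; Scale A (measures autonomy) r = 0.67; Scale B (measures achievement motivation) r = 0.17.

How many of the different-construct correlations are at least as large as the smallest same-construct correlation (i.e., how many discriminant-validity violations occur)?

0

Convergent (same construct = autonomy): Scale A.
Smallest convergent = 0.67. Discriminant values: 0.35, 0.17; count ≥ 0.67 → 0.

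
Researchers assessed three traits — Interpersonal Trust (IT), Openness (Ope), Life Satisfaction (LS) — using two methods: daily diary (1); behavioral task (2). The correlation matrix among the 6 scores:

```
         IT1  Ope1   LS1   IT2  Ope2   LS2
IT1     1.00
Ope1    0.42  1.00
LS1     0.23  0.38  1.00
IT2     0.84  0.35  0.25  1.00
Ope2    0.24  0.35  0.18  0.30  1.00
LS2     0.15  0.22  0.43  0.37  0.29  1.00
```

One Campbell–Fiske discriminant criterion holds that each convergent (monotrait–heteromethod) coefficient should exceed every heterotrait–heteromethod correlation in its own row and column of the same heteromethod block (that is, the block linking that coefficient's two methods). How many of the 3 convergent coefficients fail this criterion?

1

Checking each validity diagonal entry against its comparison values:
IT (methods 1·2): 0.84 vs {0.24, 0.35, 0.15, 0.25} → pass.
Ope (methods 1·2): 0.35 vs {0.35, 0.24, 0.22, 0.18} → fail.
LS (methods 1·2): 0.43 vs {0.25, 0.15, 0.18, 0.22} → pass.
1 of 3 fail.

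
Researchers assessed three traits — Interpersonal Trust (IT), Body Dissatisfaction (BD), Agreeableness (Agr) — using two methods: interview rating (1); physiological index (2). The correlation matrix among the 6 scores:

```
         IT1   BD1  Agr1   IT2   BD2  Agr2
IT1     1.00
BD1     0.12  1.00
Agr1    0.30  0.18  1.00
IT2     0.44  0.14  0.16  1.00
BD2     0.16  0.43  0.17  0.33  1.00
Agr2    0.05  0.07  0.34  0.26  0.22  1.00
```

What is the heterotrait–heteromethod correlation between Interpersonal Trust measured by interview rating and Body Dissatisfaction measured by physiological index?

0.16

Different traits and methods: r(IT1, BD2) = 0.16.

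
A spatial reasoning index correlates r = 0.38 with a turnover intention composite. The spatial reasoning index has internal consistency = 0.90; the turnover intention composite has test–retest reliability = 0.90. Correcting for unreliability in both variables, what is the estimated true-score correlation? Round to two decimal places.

0.42

r_true = r_obs / √(r_xx · r_yy) = 0.38 / √(0.90 × 0.90) = 0.38 / √0.8100 = 0.38 / 0.9000 ≈ 0.42.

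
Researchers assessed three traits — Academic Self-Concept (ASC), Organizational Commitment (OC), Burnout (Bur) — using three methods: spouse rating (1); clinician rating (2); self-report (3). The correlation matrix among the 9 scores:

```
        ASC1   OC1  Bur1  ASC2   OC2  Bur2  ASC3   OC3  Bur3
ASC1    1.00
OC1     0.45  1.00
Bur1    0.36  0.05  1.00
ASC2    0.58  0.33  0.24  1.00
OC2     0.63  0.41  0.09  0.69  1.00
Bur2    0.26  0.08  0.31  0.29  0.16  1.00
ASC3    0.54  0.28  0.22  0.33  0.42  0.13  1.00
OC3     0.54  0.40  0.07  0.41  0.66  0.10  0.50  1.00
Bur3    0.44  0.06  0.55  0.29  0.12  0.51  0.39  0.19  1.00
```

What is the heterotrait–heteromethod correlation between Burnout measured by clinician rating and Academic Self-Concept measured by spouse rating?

Different traits and methods: r(Bur2, ASC1) = 0.26.

0.26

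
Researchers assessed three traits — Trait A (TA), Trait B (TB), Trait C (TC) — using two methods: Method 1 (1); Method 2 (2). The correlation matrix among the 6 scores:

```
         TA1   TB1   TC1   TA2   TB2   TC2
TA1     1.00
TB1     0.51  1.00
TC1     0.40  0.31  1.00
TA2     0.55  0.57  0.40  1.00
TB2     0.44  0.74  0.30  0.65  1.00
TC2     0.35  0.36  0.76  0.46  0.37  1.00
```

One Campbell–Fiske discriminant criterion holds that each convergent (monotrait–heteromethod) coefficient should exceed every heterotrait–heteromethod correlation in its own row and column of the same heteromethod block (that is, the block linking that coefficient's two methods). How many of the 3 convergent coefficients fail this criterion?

1

Each convergent coefficient versus the relevant comparison correlations:
TA (methods 1·2): 0.55 vs {0.44, 0.57, 0.35, 0.40} → fail.
TB (methods 1·2): 0.74 vs {0.57, 0.44, 0.36, 0.30} → pass.
TC (methods 1·2): 0.76 vs {0.40, 0.35, 0.30, 0.36} → pass.
1 of 3 fail.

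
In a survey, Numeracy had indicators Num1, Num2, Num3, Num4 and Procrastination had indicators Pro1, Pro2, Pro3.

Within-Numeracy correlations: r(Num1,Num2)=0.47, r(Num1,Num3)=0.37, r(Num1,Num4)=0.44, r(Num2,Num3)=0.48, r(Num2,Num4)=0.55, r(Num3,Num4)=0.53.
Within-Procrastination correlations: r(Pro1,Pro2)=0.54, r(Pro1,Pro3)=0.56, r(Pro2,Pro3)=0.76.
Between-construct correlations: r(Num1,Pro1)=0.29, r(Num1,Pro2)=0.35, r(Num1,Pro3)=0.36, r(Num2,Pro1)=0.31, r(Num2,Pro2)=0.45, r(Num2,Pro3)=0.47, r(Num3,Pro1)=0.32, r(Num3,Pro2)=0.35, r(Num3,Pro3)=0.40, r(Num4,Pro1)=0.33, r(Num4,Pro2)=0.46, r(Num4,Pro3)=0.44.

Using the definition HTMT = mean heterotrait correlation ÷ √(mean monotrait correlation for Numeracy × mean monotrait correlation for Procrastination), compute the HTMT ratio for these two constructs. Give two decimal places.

Mean between = 4.53/12 = 0.3775.
Mean within-Num = 2.84/6 = 0.4733; mean within-Pro = 1.86/3 = 0.6200.
Geometric mean = √(0.4733 × 0.6200) = 0.5417.
HTMT = 0.3775 / 0.5417 = 0.70.

0.70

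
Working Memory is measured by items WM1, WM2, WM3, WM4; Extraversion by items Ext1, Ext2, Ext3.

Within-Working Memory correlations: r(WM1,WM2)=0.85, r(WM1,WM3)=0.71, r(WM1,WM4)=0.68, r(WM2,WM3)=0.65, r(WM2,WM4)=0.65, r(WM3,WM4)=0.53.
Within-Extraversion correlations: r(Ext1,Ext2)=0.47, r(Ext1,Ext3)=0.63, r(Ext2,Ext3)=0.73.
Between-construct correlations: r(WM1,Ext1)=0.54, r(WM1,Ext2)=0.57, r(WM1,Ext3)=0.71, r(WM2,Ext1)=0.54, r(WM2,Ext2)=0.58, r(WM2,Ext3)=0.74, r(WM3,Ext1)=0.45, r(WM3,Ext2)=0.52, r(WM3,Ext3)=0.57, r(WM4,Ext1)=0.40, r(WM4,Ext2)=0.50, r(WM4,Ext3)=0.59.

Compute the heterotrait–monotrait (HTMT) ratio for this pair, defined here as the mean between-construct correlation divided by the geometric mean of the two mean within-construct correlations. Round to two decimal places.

Between-construct mean = 6.71/12 = 0.5592.
Mean within-WM = 4.07/6 = 0.6783; mean within-Ext = 1.83/3 = 0.6100.
Geometric mean = √(0.6783 × 0.6100) = 0.6432.
HTMT = 0.5592 / 0.6432 = 0.87.

0.87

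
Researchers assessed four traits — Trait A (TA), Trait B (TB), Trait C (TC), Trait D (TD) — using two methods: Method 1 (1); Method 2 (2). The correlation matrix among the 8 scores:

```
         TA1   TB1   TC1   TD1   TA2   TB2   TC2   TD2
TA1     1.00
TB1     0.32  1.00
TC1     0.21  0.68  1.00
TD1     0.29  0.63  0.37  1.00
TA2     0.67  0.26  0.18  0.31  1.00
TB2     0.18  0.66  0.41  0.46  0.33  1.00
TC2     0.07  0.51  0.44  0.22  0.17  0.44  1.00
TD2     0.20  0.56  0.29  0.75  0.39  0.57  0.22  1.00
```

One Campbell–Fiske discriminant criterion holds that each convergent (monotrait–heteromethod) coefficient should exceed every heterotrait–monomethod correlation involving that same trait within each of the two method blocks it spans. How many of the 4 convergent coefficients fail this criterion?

Checking each validity diagonal entry against its comparison values:
TA (methods 1·2): 0.67 vs {0.32, 0.33, 0.21, 0.17, 0.29, 0.39} → pass.
TB (methods 1·2): 0.66 vs {0.32, 0.33, 0.68, 0.44, 0.63, 0.57} → fail.
TC (methods 1·2): 0.44 vs {0.21, 0.17, 0.68, 0.44, 0.37, 0.22} → fail.
TD (methods 1·2): 0.75 vs {0.29, 0.39, 0.63, 0.57, 0.37, 0.22} → pass.
2 of 4 fail.

2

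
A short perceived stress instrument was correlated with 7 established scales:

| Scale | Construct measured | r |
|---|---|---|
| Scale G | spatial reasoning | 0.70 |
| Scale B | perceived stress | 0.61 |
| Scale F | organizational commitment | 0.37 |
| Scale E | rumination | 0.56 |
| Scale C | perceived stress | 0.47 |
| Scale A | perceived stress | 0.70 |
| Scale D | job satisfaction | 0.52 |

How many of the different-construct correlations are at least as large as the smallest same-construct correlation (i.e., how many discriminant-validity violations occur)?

Convergent (same construct = perceived stress): Scale B, Scale C, Scale A.
Smallest convergent = 0.47. Discriminant values: 0.70, 0.37, 0.56, 0.52; count ≥ 0.47 → 3.

3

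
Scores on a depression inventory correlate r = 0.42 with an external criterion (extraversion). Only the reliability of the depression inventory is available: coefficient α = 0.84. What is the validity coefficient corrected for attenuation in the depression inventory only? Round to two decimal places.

0.46

Single correction: r_c = r_obs / √r_xx = 0.42 / √0.84 = 0.42 / 0.9165 ≈ 0.46.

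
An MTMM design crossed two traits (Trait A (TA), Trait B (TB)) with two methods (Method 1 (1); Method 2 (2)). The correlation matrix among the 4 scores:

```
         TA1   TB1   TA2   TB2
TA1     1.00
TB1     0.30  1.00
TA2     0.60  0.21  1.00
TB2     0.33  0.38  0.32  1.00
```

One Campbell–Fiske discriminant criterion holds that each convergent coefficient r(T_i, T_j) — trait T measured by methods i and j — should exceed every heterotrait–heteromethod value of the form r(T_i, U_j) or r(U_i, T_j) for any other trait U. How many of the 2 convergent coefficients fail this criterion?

Convergent coefficients and their comparison sets:
TA (methods 1·2): 0.60 vs {0.33, 0.21} → pass.
TB (methods 1·2): 0.38 vs {0.21, 0.33} → pass.
0 of 2 fail.

0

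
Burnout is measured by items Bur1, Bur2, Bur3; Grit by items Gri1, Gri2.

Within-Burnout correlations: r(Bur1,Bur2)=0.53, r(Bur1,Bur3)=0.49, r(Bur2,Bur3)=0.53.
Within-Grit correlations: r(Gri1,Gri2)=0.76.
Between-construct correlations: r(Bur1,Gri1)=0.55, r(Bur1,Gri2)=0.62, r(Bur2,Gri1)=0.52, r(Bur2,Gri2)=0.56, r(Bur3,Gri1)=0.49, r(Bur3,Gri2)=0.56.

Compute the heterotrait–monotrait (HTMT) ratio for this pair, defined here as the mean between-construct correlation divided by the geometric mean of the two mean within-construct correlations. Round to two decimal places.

0.88

Between-construct mean = 3.30/6 = 0.5500.
Mean within-Bur = 1.55/3 = 0.5167; mean within-Gri = 0.76/1 = 0.7600.
Geometric mean = √(0.5167 × 0.7600) = 0.6267.
HTMT = 0.5500 / 0.6267 = 0.88.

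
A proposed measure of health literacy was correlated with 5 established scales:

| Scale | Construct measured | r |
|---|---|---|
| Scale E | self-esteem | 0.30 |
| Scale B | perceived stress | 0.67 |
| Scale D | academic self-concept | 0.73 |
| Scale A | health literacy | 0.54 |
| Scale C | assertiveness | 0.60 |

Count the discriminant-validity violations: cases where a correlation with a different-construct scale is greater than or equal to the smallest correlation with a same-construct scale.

3

Convergent (same construct = health literacy): Scale A.
Smallest convergent = 0.54. Discriminant values: 0.30, 0.67, 0.73, 0.60; count ≥ 0.54 → 3.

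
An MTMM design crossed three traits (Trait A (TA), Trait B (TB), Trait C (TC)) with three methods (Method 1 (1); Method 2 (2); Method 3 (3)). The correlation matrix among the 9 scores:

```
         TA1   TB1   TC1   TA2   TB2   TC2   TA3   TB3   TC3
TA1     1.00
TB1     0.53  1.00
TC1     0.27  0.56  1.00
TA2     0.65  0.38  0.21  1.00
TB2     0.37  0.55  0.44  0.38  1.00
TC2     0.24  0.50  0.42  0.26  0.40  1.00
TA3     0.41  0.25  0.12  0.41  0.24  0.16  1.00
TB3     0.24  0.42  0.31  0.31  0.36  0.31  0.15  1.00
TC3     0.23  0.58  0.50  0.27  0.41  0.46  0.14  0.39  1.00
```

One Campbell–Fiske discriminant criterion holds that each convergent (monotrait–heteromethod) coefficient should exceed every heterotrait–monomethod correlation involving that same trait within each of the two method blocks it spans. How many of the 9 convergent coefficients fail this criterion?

6

Each convergent coefficient versus the relevant comparison correlations:
TA (methods 1·2): 0.65 vs {0.53, 0.38, 0.27, 0.26} → pass.
TA (methods 1·3): 0.41 vs {0.53, 0.15, 0.27, 0.14} → fail.
TA (methods 2·3): 0.41 vs {0.38, 0.15, 0.26, 0.14} → pass.
TB (methods 1·2): 0.55 vs {0.53, 0.38, 0.56, 0.40} → fail.
TB (methods 1·3): 0.42 vs {0.53, 0.15, 0.56, 0.39} → fail.
TB (methods 2·3): 0.36 vs {0.38, 0.15, 0.40, 0.39} → fail.
TC (methods 1·2): 0.42 vs {0.27, 0.26, 0.56, 0.40} → fail.
TC (methods 1·3): 0.50 vs {0.27, 0.14, 0.56, 0.39} → fail.
TC (methods 2·3): 0.46 vs {0.26, 0.14, 0.40, 0.39} → pass.
6 of 9 fail.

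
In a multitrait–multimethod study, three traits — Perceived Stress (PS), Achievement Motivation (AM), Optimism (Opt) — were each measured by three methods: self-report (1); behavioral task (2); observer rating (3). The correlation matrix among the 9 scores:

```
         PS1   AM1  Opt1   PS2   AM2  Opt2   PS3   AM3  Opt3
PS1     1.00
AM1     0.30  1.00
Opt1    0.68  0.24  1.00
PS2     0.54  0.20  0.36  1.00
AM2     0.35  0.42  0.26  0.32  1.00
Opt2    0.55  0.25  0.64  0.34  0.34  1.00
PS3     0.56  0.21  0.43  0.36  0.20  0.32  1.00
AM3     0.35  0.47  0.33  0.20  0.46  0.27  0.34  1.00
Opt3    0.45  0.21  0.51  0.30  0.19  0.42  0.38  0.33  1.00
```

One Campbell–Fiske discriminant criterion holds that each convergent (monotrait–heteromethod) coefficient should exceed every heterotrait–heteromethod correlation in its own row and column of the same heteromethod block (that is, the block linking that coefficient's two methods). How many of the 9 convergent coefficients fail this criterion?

Each convergent coefficient versus the relevant comparison correlations:
PS (methods 1·2): 0.54 vs {0.35, 0.20, 0.55, 0.36} → fail.
PS (methods 1·3): 0.56 vs {0.35, 0.21, 0.45, 0.43} → pass.
PS (methods 2·3): 0.36 vs {0.20, 0.20, 0.30, 0.32} → pass.
AM (methods 1·2): 0.42 vs {0.20, 0.35, 0.25, 0.26} → pass.
AM (methods 1·3): 0.47 vs {0.21, 0.35, 0.21, 0.33} → pass.
AM (methods 2·3): 0.46 vs {0.20, 0.20, 0.19, 0.27} → pass.
Opt (methods 1·2): 0.64 vs {0.36, 0.55, 0.26, 0.25} → pass.
Opt (methods 1·3): 0.51 vs {0.43, 0.45, 0.33, 0.21} → pass.
Opt (methods 2·3): 0.42 vs {0.32, 0.30, 0.27, 0.19} → pass.
1 of 9 fail.

1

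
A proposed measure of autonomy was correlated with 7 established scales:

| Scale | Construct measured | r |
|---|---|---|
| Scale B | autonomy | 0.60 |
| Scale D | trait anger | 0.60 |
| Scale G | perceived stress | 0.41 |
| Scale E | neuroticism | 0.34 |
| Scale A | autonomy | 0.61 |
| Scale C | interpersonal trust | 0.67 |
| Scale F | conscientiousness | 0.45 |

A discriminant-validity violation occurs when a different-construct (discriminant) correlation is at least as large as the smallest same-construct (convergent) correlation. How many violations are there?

2

Convergent (same construct = autonomy): Scale B, Scale A.
Smallest convergent = 0.60. Discriminant values: 0.60, 0.41, 0.34, 0.67, 0.45; count ≥ 0.60 → 2.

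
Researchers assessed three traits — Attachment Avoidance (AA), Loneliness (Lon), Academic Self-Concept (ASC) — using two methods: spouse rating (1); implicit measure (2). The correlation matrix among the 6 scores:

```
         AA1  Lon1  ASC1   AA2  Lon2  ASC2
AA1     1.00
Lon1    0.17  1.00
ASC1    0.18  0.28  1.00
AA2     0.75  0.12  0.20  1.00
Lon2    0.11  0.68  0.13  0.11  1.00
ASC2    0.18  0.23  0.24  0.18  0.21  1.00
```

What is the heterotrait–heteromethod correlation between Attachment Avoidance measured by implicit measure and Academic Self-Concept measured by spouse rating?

Different traits and methods: r(AA2, ASC1) = 0.20.

0.20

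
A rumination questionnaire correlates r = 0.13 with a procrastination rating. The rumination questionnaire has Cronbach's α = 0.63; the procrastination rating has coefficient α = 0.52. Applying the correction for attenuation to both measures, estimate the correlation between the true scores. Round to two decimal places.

r_true = r_obs / √(r_xx · r_yy) = 0.13 / √(0.63 × 0.52) = 0.13 / √0.3276 = 0.13 / 0.5724 ≈ 0.23.

0.23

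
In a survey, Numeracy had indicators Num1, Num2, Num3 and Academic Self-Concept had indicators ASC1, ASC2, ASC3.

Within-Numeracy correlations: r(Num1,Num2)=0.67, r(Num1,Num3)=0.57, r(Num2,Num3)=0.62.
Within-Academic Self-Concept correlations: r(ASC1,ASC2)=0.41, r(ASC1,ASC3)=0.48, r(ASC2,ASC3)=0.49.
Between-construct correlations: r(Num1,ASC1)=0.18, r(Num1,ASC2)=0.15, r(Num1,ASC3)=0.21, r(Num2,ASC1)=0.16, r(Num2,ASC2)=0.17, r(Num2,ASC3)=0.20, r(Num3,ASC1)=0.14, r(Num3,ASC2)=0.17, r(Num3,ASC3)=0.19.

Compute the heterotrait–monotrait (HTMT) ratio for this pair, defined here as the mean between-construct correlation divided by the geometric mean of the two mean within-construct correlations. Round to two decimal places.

Mean between = 1.57/9 = 0.1744.
Mean within-Num = 1.86/3 = 0.6200; mean within-ASC = 1.38/3 = 0.4600.
Geometric mean = √(0.6200 × 0.4600) = 0.5340.
HTMT = 0.1744 / 0.5340 = 0.33.

0.33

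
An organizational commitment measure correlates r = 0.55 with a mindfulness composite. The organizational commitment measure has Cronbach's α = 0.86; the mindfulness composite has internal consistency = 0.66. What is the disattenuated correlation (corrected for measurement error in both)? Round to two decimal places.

0.73

r_true = r_obs / √(r_xx · r_yy) = 0.55 / √(0.86 × 0.66) = 0.55 / √0.5676 = 0.55 / 0.7534 ≈ 0.73.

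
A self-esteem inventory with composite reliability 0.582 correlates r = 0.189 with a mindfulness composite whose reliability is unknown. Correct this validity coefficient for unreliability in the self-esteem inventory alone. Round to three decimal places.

0.248

Single correction: r_c = r_obs / √r_xx = 0.189 / √0.582 = 0.189 / 0.7629 ≈ 0.248.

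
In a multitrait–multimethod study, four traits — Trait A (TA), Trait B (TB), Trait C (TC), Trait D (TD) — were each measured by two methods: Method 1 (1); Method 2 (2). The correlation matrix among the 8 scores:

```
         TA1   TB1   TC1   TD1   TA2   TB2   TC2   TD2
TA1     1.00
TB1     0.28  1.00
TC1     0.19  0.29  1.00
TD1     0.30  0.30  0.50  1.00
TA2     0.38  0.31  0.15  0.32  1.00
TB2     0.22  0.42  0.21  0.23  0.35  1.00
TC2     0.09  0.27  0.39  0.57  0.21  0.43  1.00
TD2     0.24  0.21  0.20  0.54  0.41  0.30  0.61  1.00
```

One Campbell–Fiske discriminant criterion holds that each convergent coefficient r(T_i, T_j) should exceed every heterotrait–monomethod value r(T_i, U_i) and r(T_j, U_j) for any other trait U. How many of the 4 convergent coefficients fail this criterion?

4

Convergent coefficients and their comparison sets:
TA (methods 1·2): 0.38 vs {0.28, 0.35, 0.19, 0.21, 0.30, 0.41} → fail.
TB (methods 1·2): 0.42 vs {0.28, 0.35, 0.29, 0.43, 0.30, 0.30} → fail.
TC (methods 1·2): 0.39 vs {0.19, 0.21, 0.29, 0.43, 0.50, 0.61} → fail.
TD (methods 1·2): 0.54 vs {0.30, 0.41, 0.30, 0.30, 0.50, 0.61} → fail.
4 of 4 fail.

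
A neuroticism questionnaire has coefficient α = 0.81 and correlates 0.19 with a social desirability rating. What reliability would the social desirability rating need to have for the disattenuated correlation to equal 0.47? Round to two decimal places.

r_true = r_obs / √(r_xx · r_yy) ⇒ 0.47 = 0.19 / √(0.81 · r_yy).
√(0.81 · r_yy) = 0.19 / 0.47 = 0.4043; 0.81 · r_yy = 0.1635; r_yy = 0.1635 / 0.81 ≈ 0.20.

0.20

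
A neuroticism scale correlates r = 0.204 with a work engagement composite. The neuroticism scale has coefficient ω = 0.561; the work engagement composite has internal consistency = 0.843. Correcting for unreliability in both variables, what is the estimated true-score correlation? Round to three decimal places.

0.297

r_true = r_obs / √(r_xx · r_yy) = 0.204 / √(0.561 × 0.843) = 0.204 / √0.472923 = 0.204 / 0.6877 ≈ 0.297.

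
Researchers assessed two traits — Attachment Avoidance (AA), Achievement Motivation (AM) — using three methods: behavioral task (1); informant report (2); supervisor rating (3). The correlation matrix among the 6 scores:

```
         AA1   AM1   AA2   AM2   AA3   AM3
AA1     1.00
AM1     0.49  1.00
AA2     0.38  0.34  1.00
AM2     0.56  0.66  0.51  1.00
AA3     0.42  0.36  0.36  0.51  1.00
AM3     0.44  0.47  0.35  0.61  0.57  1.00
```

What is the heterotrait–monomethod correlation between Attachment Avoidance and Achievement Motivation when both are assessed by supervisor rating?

Different traits, same method: r(AA3, AM3) = 0.57.

0.57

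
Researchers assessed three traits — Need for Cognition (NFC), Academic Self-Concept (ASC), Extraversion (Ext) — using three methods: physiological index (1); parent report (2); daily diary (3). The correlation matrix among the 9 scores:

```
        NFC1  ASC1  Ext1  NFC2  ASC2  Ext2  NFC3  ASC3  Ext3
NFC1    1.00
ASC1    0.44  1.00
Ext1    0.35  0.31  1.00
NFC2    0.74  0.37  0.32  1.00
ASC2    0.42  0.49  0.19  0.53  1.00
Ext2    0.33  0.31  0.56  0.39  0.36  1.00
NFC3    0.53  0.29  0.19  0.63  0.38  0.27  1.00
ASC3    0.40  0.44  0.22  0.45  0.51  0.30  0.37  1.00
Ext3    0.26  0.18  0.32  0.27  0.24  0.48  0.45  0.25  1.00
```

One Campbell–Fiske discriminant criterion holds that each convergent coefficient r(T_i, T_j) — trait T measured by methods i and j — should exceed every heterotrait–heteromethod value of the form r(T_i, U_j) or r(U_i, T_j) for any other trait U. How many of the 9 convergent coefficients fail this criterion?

0

Each convergent coefficient versus the relevant comparison correlations:
NFC (methods 1·2): 0.74 vs {0.42, 0.37, 0.33, 0.32} → pass.
NFC (methods 1·3): 0.53 vs {0.40, 0.29, 0.26, 0.19} → pass.
NFC (methods 2·3): 0.63 vs {0.45, 0.38, 0.27, 0.27} → pass.
ASC (methods 1·2): 0.49 vs {0.37, 0.42, 0.31, 0.19} → pass.
ASC (methods 1·3): 0.44 vs {0.29, 0.40, 0.18, 0.22} → pass.
ASC (methods 2·3): 0.51 vs {0.38, 0.45, 0.24, 0.30} → pass.
Ext (methods 1·2): 0.56 vs {0.32, 0.33, 0.19, 0.31} → pass.
Ext (methods 1·3): 0.32 vs {0.19, 0.26, 0.22, 0.18} → pass.
Ext (methods 2·3): 0.48 vs {0.27, 0.27, 0.30, 0.24} → pass.
0 of 9 fail.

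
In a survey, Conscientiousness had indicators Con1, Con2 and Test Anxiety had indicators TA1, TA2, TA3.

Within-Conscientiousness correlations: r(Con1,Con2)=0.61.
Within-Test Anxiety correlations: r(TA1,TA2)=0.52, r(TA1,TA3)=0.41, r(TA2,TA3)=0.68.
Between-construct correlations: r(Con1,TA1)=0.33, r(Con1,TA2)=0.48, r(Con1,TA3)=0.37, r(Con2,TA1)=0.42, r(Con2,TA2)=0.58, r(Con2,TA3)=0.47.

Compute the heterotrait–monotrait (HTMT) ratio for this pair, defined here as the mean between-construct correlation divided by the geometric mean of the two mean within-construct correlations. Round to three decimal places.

Mean heterotrait r = 2.65/6 = 0.4417.
Mean within-Con = 0.61/1 = 0.6100; mean within-TA = 1.61/3 = 0.5367.
Geometric mean = √(0.6100 × 0.5367) = 0.5722.
HTMT = 0.4417 / 0.5722 = 0.772.

0.772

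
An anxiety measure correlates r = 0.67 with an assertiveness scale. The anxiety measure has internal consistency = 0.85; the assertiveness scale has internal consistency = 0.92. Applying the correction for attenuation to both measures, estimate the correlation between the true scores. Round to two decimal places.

0.76

r_true = r_obs / √(r_xx · r_yy) = 0.67 / √(0.85 × 0.92) = 0.67 / √0.7820 = 0.67 / 0.8843 ≈ 0.76.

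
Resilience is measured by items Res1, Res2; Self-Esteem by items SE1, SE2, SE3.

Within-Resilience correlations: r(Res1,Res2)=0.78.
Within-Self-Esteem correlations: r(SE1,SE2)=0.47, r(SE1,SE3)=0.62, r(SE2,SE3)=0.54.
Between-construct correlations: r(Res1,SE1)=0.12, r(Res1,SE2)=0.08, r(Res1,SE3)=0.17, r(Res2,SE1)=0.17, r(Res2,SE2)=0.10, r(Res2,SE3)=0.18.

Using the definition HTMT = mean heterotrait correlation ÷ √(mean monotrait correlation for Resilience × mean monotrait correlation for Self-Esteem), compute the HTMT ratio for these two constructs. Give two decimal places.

Between-construct mean = 0.82/6 = 0.1367.
Mean within-Res = 0.78/1 = 0.7800; mean within-SE = 1.63/3 = 0.5433.
Geometric mean = √(0.7800 × 0.5433) = 0.6510.
HTMT = 0.1367 / 0.6510 = 0.21.

0.21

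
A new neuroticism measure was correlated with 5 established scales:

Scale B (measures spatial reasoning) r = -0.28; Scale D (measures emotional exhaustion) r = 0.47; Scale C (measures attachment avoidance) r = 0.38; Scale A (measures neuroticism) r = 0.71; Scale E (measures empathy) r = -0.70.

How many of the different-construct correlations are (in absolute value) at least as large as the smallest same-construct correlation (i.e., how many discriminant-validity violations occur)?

0

Convergent (same construct = neuroticism): Scale A.
Smallest convergent = 0.71. Discriminant |r|: 0.28, 0.47, 0.38, 0.70; count ≥ 0.71 → 0.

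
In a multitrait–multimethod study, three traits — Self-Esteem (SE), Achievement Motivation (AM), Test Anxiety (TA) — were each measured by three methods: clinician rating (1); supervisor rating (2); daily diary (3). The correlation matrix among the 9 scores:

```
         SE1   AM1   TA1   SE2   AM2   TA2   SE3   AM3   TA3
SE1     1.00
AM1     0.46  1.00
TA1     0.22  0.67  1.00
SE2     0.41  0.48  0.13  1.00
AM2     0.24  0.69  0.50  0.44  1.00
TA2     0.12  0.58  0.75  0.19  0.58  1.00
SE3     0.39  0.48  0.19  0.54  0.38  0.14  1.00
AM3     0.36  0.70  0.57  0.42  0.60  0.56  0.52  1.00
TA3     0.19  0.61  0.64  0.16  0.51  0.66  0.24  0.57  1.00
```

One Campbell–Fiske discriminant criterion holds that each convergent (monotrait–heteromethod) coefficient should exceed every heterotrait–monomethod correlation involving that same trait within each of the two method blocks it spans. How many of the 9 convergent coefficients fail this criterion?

3

Convergent coefficients and their comparison sets:
SE (methods 1·2): 0.41 vs {0.46, 0.44, 0.22, 0.19} → fail.
SE (methods 1·3): 0.39 vs {0.46, 0.52, 0.22, 0.24} → fail.
SE (methods 2·3): 0.54 vs {0.44, 0.52, 0.19, 0.24} → pass.
AM (methods 1·2): 0.69 vs {0.46, 0.44, 0.67, 0.58} → pass.
AM (methods 1·3): 0.70 vs {0.46, 0.52, 0.67, 0.57} → pass.
AM (methods 2·3): 0.60 vs {0.44, 0.52, 0.58, 0.57} → pass.
TA (methods 1·2): 0.75 vs {0.22, 0.19, 0.67, 0.58} → pass.
TA (methods 1·3): 0.64 vs {0.22, 0.24, 0.67, 0.57} → fail.
TA (methods 2·3): 0.66 vs {0.19, 0.24, 0.58, 0.57} → pass.
3 of 9 fail.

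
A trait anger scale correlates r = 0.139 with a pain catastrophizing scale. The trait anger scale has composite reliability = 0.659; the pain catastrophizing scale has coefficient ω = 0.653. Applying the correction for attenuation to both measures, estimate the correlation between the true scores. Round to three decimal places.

0.212

r_true = r_obs / √(r_xx · r_yy) = 0.139 / √(0.659 × 0.653) = 0.139 / √0.430327 = 0.139 / 0.6560 ≈ 0.212.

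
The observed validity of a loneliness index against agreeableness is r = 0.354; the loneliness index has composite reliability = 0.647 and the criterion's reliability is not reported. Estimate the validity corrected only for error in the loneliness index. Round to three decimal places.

0.440

Single correction: r_c = r_obs / √r_xx = 0.354 / √0.647 = 0.354 / 0.8044 ≈ 0.440.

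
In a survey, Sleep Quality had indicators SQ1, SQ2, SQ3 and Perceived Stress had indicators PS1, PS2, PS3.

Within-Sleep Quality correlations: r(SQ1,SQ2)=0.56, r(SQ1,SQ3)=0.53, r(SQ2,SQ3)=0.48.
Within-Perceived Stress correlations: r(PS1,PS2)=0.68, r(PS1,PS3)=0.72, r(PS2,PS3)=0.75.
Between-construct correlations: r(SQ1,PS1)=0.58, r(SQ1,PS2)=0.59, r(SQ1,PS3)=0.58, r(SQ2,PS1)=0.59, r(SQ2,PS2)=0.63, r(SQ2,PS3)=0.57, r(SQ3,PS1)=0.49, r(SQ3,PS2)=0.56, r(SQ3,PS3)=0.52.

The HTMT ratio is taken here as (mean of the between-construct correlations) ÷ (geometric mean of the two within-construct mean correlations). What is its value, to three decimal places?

Mean heterotrait r = 5.11/9 = 0.5678.
Mean within-SQ = 1.57/3 = 0.5233; mean within-PS = 2.15/3 = 0.7167.
Geometric mean = √(0.5233 × 0.7167) = 0.6124.
HTMT = 0.5678 / 0.6124 = 0.927.

0.927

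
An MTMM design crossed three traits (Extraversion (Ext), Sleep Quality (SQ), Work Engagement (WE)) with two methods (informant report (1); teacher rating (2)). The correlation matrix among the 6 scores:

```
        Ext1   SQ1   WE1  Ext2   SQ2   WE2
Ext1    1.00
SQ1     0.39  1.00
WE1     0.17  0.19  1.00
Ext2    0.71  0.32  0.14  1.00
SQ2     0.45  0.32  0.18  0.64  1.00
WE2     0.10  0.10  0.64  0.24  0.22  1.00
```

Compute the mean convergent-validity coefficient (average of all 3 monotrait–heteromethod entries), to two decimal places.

0.56

Convergent values: 0.71, 0.32, 0.64; mean = 1.67/3 = 0.56.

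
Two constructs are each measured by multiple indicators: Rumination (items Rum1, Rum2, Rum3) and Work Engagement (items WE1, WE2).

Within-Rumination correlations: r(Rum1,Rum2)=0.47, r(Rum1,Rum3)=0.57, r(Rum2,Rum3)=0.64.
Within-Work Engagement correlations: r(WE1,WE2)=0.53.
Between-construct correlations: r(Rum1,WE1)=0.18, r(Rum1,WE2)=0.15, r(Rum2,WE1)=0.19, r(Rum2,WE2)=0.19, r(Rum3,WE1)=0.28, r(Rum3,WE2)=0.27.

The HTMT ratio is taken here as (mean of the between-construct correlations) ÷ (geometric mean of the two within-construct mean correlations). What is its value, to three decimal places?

Between-construct mean = 1.26/6 = 0.2100.
Mean within-Rum = 1.68/3 = 0.5600; mean within-WE = 0.53/1 = 0.5300.
Geometric mean = √(0.5600 × 0.5300) = 0.5448.
HTMT = 0.2100 / 0.5448 = 0.385.

0.385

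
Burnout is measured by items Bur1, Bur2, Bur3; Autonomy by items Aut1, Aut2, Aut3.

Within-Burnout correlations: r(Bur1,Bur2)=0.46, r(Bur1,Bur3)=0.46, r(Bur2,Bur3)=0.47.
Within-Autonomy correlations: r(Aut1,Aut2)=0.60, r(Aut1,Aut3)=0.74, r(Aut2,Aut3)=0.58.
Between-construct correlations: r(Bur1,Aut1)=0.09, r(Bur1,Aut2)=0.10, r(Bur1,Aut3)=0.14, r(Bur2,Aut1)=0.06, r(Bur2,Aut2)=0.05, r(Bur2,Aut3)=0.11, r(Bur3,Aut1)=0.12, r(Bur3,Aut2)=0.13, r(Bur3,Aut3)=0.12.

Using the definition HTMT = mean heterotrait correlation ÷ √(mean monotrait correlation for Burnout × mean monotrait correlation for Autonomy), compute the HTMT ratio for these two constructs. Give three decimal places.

Mean between = 0.92/9 = 0.1022.
Mean within-Bur = 1.39/3 = 0.4633; mean within-Aut = 1.92/3 = 0.6400.
Geometric mean = √(0.4633 × 0.6400) = 0.5445.
HTMT = 0.1022 / 0.5445 = 0.188.

0.188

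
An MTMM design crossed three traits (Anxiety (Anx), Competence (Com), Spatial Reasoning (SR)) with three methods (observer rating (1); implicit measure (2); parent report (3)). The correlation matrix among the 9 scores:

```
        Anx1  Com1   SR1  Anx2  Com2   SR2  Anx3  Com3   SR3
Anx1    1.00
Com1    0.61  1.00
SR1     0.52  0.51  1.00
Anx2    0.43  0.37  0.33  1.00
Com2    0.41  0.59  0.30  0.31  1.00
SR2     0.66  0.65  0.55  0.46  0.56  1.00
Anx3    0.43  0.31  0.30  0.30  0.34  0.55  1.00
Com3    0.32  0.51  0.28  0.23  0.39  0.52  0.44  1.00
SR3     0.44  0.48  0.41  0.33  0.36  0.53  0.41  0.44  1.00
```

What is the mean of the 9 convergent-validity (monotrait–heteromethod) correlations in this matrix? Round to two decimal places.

0.46

Convergent values: 0.43, 0.43, 0.30, 0.59, 0.51, 0.39, 0.55, 0.41, 0.53; mean = 4.14/9 = 0.46.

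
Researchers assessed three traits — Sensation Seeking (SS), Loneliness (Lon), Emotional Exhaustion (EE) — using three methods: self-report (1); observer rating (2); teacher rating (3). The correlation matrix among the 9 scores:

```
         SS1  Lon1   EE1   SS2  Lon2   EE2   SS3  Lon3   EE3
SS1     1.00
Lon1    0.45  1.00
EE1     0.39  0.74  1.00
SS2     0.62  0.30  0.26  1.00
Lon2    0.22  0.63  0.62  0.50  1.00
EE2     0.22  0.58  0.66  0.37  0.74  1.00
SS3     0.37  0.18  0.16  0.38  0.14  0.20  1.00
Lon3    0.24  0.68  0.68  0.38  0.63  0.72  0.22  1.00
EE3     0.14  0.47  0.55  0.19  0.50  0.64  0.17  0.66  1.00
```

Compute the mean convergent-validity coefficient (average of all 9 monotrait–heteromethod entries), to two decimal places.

0.57

Convergent values: 0.62, 0.37, 0.38, 0.63, 0.68, 0.63, 0.66, 0.55, 0.64; mean = 5.16/9 = 0.57.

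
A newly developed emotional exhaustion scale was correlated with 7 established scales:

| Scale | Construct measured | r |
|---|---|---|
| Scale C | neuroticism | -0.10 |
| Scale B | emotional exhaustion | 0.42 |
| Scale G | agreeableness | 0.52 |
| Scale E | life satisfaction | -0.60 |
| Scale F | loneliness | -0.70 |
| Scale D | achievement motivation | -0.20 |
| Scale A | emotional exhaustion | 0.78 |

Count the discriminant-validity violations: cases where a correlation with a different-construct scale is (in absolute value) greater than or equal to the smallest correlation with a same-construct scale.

3

Convergent (same construct = emotional exhaustion): Scale B, Scale A.
Smallest convergent = 0.42. Discriminant |r|: 0.10, 0.52, 0.60, 0.70, 0.20; count ≥ 0.42 → 3.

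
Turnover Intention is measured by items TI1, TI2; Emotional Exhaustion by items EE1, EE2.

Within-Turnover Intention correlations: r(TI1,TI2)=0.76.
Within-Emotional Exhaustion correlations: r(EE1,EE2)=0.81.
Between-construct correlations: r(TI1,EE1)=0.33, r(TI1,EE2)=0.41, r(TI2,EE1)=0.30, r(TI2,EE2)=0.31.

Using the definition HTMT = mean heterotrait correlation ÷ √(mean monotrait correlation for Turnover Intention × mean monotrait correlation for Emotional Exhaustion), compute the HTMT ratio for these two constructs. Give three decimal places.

0.430

Between-construct mean = 1.35/4 = 0.3375.
Mean within-TI = 0.76/1 = 0.7600; mean within-EE = 0.81/1 = 0.8100.
Geometric mean = √(0.7600 × 0.8100) = 0.7846.
HTMT = 0.3375 / 0.7846 = 0.430.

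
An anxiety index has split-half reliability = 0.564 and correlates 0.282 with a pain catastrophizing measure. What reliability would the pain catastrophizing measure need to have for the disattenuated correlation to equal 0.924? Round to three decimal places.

0.165

r_true = r_obs / √(r_xx · r_yy) ⇒ 0.924 = 0.282 / √(0.564 · r_yy).
√(0.564 · r_yy) = 0.282 / 0.924 = 0.3052; 0.564 · r_yy = 0.0931; r_yy = 0.0931 / 0.564 ≈ 0.165.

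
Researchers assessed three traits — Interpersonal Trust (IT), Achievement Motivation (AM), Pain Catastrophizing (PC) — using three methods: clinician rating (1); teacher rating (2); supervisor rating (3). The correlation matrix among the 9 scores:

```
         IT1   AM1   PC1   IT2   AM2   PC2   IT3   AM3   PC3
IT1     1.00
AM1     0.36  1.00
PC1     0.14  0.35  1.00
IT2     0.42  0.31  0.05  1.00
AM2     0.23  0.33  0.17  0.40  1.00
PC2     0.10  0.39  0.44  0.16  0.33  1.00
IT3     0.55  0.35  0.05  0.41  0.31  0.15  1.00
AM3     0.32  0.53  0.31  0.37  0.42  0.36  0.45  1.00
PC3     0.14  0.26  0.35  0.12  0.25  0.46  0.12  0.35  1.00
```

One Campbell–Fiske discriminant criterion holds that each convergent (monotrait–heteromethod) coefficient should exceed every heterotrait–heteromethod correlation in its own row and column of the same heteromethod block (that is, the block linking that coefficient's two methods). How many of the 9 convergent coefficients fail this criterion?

1

Convergent coefficients and their comparison sets:
IT (methods 1·2): 0.42 vs {0.23, 0.31, 0.10, 0.05} → pass.
IT (methods 1·3): 0.55 vs {0.32, 0.35, 0.14, 0.05} → pass.
IT (methods 2·3): 0.41 vs {0.37, 0.31, 0.12, 0.15} → pass.
AM (methods 1·2): 0.33 vs {0.31, 0.23, 0.39, 0.17} → fail.
AM (methods 1·3): 0.53 vs {0.35, 0.32, 0.26, 0.31} → pass.
AM (methods 2·3): 0.42 vs {0.31, 0.37, 0.25, 0.36} → pass.
PC (methods 1·2): 0.44 vs {0.05, 0.10, 0.17, 0.39} → pass.
PC (methods 1·3): 0.35 vs {0.05, 0.14, 0.31, 0.26} → pass.
PC (methods 2·3): 0.46 vs {0.15, 0.12, 0.36, 0.25} → pass.
1 of 9 fail.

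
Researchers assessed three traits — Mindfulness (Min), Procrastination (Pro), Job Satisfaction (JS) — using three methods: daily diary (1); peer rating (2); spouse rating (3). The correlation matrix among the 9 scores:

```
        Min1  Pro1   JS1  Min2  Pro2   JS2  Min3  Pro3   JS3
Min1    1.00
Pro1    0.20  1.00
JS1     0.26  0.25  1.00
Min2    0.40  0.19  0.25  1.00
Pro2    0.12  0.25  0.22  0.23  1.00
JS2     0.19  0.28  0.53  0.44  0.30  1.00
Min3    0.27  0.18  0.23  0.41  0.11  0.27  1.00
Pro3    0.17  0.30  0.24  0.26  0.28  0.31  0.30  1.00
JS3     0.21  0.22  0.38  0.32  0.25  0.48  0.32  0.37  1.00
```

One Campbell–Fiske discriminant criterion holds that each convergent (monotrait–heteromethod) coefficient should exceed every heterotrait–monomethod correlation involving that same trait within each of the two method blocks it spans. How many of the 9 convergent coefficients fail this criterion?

6

Convergent coefficients and their comparison sets:
Min (methods 1·2): 0.40 vs {0.20, 0.23, 0.26, 0.44} → fail.
Min (methods 1·3): 0.27 vs {0.20, 0.30, 0.26, 0.32} → fail.
Min (methods 2·3): 0.41 vs {0.23, 0.30, 0.44, 0.32} → fail.
Pro (methods 1·2): 0.25 vs {0.20, 0.23, 0.25, 0.30} → fail.
Pro (methods 1·3): 0.30 vs {0.20, 0.30, 0.25, 0.37} → fail.
Pro (methods 2·3): 0.28 vs {0.23, 0.30, 0.30, 0.37} → fail.
JS (methods 1·2): 0.53 vs {0.26, 0.44, 0.25, 0.30} → pass.
JS (methods 1·3): 0.38 vs {0.26, 0.32, 0.25, 0.37} → pass.
JS (methods 2·3): 0.48 vs {0.44, 0.32, 0.30, 0.37} → pass.
6 of 9 fail.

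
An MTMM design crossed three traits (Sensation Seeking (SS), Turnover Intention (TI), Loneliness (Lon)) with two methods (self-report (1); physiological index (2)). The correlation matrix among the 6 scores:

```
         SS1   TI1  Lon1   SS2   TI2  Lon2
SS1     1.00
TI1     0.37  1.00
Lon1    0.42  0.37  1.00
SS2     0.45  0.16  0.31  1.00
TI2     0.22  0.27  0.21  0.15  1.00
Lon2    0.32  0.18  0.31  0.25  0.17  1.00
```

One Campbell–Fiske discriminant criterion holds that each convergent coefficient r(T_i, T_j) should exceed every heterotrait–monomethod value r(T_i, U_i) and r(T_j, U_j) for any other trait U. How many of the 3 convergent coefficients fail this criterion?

Checking each validity diagonal entry against its comparison values:
SS (methods 1·2): 0.45 vs {0.37, 0.15, 0.42, 0.25} → pass.
TI (methods 1·2): 0.27 vs {0.37, 0.15, 0.37, 0.17} → fail.
Lon (methods 1·2): 0.31 vs {0.42, 0.25, 0.37, 0.17} → fail.
2 of 3 fail.

2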